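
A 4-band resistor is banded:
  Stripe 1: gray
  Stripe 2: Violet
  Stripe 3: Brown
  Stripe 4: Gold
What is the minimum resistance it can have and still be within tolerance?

826.5 Ω

Grey → 8 (first significant figure)
Violet → 7 (second significant figure)
Brown → ×10 multiplier
Gold → ±5% tolerance
87 × 10 = 870 Ω
Minimum = 870 × (1 − 5/100) = 826.5 Ω.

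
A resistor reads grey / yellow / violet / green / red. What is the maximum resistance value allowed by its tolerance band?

Grey → 8 (first significant figure)
Yellow → 4 (second significant figure)
Violet → 7 (third significant figure)
Green → ×10^5 multiplier
Red → ±2% tolerance
847 × 100000 = 84700000 Ω
Maximum = 84700000 × (1 + 2/100) = 86394000 Ω.

86394000 Ω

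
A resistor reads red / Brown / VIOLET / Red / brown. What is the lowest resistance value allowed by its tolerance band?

Red → 2 (first significant figure)
Brown → 1 (second significant figure)
Violet → 7 (third significant figure)
Red → ×10^2 multiplier
Brown → ±1% tolerance
217 × 100 = 21700 Ω
Lowest = 21700 × (1 − 1/100) = 21483 Ω.

21483 Ω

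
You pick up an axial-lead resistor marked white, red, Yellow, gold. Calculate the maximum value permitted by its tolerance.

966000 Ω

White → 9 (first significant figure)
Red → 2 (second significant figure)
Yellow → ×10^4 multiplier
Gold → ±5% tolerance
92 × 10000 = 920000 Ω
Maximum = 920000 × (1 + 5/100) = 966000 Ω.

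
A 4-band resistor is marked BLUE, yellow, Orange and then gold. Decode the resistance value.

64000 Ω

Blue → 6 (first significant figure)
Yellow → 4 (second significant figure)
Orange → ×10^3 multiplier
64 × 1000 = 64000 Ω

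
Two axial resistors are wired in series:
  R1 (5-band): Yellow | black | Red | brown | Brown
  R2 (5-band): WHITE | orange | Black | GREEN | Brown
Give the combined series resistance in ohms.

93004020 Ω

R1: yellow, black, red → 402; brown ×10 → 4020 Ω.
R2: white, orange, black → 930; green ×10^5 → 93000000 Ω.
Series: 4020 + 93000000 = 93004020 Ω.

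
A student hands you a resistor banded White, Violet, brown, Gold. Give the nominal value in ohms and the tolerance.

970 Ω ±5%

White → 9 (first significant figure)
Violet → 7 (second significant figure)
Brown → ×10 multiplier
Gold → ±5% tolerance
97 × 10 = 970 Ω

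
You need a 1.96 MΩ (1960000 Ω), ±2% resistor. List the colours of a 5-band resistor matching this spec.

1960000 Ω = 196 × 10^4.
1 → brown
9 → white
6 → blue
Multiplier 10^4 → yellow.
±2% tolerance → red.

brown, white, blue, yellow, red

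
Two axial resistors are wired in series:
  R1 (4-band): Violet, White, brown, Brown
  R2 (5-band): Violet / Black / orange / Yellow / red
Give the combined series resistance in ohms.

7030790 Ω

R1: violet, white → 79; brown ×10 → 790 Ω.
R2: violet, black, orange → 703; yellow ×10^4 → 7030000 Ω.
Series: 790 + 7030000 = 7030790 Ω.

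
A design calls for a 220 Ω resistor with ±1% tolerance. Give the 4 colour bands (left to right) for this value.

220 Ω = 22 × 10^1.
2 → red
2 → red
Multiplier 10^1 → brown.
±1% tolerance → brown.

red, red, brown, brown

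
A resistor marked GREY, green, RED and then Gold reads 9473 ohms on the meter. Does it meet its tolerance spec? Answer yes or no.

Grey → 8 (first significant figure)
Green → 5 (second significant figure)
Red → ×10^2 multiplier
Gold → ±5% tolerance
85 × 100 = 8500 Ω
Allowed range: 8075 Ω to 8925 Ω.
9473 ohms lies outside that range.

no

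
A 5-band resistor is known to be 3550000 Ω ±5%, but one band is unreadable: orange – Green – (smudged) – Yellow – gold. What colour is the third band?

green

3550000 Ω = 355 × 10^4.
The third band gives digit 5 of the significand, and 5 is green.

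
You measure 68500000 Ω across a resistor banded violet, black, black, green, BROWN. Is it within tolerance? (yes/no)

Violet → 7 (first significant figure)
Black → 0 (second significant figure)
Black → 0 (third significant figure)
Green → ×10^5 multiplier
Brown → ±1% tolerance
700 × 100000 = 70000000 Ω
Allowed range: 69300000 Ω to 70700000 Ω.
68500000 Ω lies outside that range.

no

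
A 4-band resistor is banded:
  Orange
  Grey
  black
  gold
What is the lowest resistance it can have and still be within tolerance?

Orange → 3 (first significant figure)
Grey → 8 (second significant figure)
Black → ×1 multiplier
Gold → ±5% tolerance
38 × 1 = 38 Ω
Lowest = 38 × (1 − 5/100) = 36.1 Ω.

36.1 Ω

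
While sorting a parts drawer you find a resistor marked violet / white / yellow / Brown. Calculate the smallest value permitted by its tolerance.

782100 Ω

Violet → 7 (first significant figure)
White → 9 (second significant figure)
Yellow → ×10^4 multiplier
Brown → ±1% tolerance
79 × 10000 = 790000 Ω
Smallest = 790000 × (1 − 1/100) = 782100 Ω.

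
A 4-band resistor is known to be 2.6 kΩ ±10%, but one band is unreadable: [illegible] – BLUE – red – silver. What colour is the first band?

red

2600 Ω = 26 × 10^2.
The first band gives digit 2 of the significand, and 2 is red.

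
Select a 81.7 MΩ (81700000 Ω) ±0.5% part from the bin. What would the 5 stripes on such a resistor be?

81700000 Ω = 817 × 10^5.
8 → grey
1 → brown
7 → violet
Multiplier 10^5 → green.
±0.5% tolerance → green.

grey, brown, violet, green, green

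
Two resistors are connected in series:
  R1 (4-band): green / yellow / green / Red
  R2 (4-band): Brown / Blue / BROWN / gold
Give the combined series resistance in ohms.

R1: green, yellow → 54; green ×10^5 → 5400000 Ω.
R2: brown, blue → 16; brown ×10 → 160 Ω.
Series: 5400000 + 160 = 5400160 Ω.

5400160 Ω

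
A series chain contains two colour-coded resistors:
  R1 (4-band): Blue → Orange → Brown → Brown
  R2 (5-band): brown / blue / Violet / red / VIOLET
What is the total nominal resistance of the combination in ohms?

R1: blue, orange → 63; brown ×10 → 630 Ω.
R2: brown, blue, violet → 167; red ×10^2 → 16700 Ω.
Series: 630 + 16700 = 17330 Ω.

17330 Ω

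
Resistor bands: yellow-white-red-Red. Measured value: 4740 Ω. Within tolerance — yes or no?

no

Yellow → 4 (first significant figure)
White → 9 (second significant figure)
Red → ×10^2 multiplier
Red → ±2% tolerance
49 × 100 = 4900 Ω
Allowed range: 4802 Ω to 4998 Ω.
4740 Ω lies outside that range.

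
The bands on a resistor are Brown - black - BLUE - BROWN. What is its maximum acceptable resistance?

Brown → 1 (first significant figure)
Black → 0 (second significant figure)
Blue → ×10^6 multiplier
Brown → ±1% tolerance
10 × 1000000 = 10000000 Ω
Maximum = 10000000 × (1 + 1/100) = 10100000 Ω.

10100000 Ω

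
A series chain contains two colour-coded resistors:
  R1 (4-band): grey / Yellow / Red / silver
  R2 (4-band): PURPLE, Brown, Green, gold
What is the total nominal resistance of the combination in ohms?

R1: grey, yellow → 84; red ×10^2 → 8400 Ω.
R2: violet, brown → 71; green ×10^5 → 7100000 Ω.
Series: 8400 + 7100000 = 7108400 Ω.

7108400 Ω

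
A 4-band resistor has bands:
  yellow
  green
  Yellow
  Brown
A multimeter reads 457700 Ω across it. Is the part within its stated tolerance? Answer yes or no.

Yellow → 4 (first significant figure)
Green → 5 (second significant figure)
Yellow → ×10^4 multiplier
Brown → ±1% tolerance
45 × 10000 = 450000 Ω
Allowed range: 445500 Ω to 454500 Ω.
457700 Ω lies outside that range.

no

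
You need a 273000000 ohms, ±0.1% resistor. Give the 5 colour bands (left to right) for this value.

273000000 Ω = 273 × 10^6.
2 → red
7 → violet
3 → orange
Multiplier 10^6 → blue.
±0.1% tolerance → violet.

red, violet, orange, blue, violet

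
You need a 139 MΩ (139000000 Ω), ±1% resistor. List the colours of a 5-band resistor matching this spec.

139000000 Ω = 139 × 10^6.
1 → brown
3 → orange
9 → white
Multiplier 10^6 → blue.
±1% tolerance → brown.

brown, orange, white, blue, brown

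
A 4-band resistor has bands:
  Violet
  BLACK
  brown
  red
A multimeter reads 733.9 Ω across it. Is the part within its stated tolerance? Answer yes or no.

no

Violet → 7 (first significant figure)
Black → 0 (second significant figure)
Brown → ×10 multiplier
Red → ±2% tolerance
70 × 10 = 700 Ω
Allowed range: 686 Ω to 714 Ω.
733.9 Ω lies outside that range.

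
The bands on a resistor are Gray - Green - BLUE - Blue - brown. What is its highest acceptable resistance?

Grey → 8 (first significant figure)
Green → 5 (second significant figure)
Blue → 6 (third significant figure)
Blue → ×10^6 multiplier
Brown → ±1% tolerance
856 × 1000000 = 856000000 Ω
Highest = 856000000 × (1 + 1/100) = 864560000 Ω.

864560000 Ω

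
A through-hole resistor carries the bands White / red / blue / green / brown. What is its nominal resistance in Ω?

92600000 Ω

White → 9 (first significant figure)
Red → 2 (second significant figure)
Blue → 6 (third significant figure)
Green → ×10^5 multiplier
926 × 100000 = 92600000 Ω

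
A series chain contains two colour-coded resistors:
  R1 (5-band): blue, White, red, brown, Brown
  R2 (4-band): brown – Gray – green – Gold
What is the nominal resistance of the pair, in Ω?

R1: blue, white, red → 692; brown ×10 → 6920 Ω.
R2: brown, grey → 18; green ×10^5 → 1800000 Ω.
Series: 6920 + 1800000 = 1806920 Ω.

1806920 Ω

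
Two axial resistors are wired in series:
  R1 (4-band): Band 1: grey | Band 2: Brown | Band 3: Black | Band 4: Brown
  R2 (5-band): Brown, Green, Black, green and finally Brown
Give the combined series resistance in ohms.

15000081 Ω

R1: grey, brown → 81; black ×1 → 81 Ω.
R2: brown, green, black → 150; green ×10^5 → 15000000 Ω.
Series: 81 + 15000000 = 15000081 Ω.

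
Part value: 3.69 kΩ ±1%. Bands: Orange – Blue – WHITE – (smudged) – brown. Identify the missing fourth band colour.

3690 Ω = 369 × 10^1.
The fourth band is the multiplier, 10^1, which is brown.

brown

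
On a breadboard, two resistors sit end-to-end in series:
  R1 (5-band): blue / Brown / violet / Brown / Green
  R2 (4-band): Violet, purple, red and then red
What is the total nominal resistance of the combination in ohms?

R1: blue, brown, violet → 617; brown ×10 → 6170 Ω.
R2: violet, violet → 77; red ×10^2 → 7700 Ω.
Series: 6170 + 7700 = 13870 Ω.

13870 Ω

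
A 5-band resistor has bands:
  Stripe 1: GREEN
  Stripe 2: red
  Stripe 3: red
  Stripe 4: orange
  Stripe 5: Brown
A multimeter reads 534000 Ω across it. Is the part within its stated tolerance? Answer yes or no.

no

Green → 5 (first significant figure)
Red → 2 (second significant figure)
Red → 2 (third significant figure)
Orange → ×10^3 multiplier
Brown → ±1% tolerance
522 × 1000 = 522000 Ω
Allowed range: 516780 Ω to 527220 Ω.
534000 Ω lies outside that range.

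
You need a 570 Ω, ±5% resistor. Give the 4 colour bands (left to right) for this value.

570 Ω = 57 × 10^1.
5 → green
7 → violet
Multiplier 10^1 → brown.
±5% tolerance → gold.

green, violet, brown, gold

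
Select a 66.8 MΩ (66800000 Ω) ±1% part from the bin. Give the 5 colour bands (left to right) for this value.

blue, blue, grey, green, brown

66800000 Ω = 668 × 10^5.
6 → blue
6 → blue
8 → grey
Multiplier 10^5 → green.
±1% tolerance → brown.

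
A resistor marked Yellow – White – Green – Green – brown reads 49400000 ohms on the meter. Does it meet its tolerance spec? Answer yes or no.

Yellow → 4 (first significant figure)
White → 9 (second significant figure)
Green → 5 (third significant figure)
Green → ×10^5 multiplier
Brown → ±1% tolerance
495 × 100000 = 49500000 Ω
Allowed range: 49005000 Ω to 49995000 Ω.
49400000 ohms lies inside that range.

yes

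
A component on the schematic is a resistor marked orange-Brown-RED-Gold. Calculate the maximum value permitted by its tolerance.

3255 Ω

Orange → 3 (first significant figure)
Brown → 1 (second significant figure)
Red → ×10^2 multiplier
Gold → ±5% tolerance
31 × 100 = 3100 Ω
Maximum = 3100 × (1 + 5/100) = 3255 Ω.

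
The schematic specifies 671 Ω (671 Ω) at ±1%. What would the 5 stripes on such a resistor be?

blue, violet, brown, black, brown

671 Ω = 671 × 10^0.
6 → blue
7 → violet
1 → brown
Multiplier 10^0 → black.
±1% tolerance → brown.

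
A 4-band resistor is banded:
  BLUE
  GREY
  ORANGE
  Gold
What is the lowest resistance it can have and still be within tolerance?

64600 Ω

Blue → 6 (first significant figure)
Grey → 8 (second significant figure)
Orange → ×10^3 multiplier
Gold → ±5% tolerance
68 × 1000 = 68000 Ω
Lowest = 68000 × (1 − 5/100) = 64600 Ω.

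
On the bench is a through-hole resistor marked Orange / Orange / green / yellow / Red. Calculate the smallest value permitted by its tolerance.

3283000 Ω

Orange → 3 (first significant figure)
Orange → 3 (second significant figure)
Green → 5 (third significant figure)
Yellow → ×10^4 multiplier
Red → ±2% tolerance
335 × 10000 = 3350000 Ω
Smallest = 3350000 × (1 − 2/100) = 3283000 Ω.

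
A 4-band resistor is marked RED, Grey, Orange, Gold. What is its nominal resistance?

28000 Ω

Red → 2 (first significant figure)
Grey → 8 (second significant figure)
Orange → ×10^3 multiplier
28 × 1000 = 28000 Ω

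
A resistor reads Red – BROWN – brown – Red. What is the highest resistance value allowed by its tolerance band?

Red → 2 (first significant figure)
Brown → 1 (second significant figure)
Brown → ×10 multiplier
Red → ±2% tolerance
21 × 10 = 210 Ω
Highest = 210 × (1 + 2/100) = 214.2 Ω.

214.2 Ω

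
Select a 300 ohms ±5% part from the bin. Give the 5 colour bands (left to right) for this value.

orange, black, black, black, gold

300 Ω = 300 × 10^0.
3 → orange
0 → black
0 → black
Multiplier 10^0 → black.
±5% tolerance → gold.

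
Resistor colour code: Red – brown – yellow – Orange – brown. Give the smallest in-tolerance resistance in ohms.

211860 Ω

Red → 2 (first significant figure)
Brown → 1 (second significant figure)
Yellow → 4 (third significant figure)
Orange → ×10^3 multiplier
Brown → ±1% tolerance
214 × 1000 = 214000 Ω
Smallest = 214000 × (1 − 1/100) = 211860 Ω.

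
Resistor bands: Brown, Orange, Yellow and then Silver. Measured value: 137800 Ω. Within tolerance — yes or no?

yes

Brown → 1 (first significant figure)
Orange → 3 (second significant figure)
Yellow → ×10^4 multiplier
Silver → ±10% tolerance
13 × 10000 = 130000 Ω
Allowed range: 117000 Ω to 143000 Ω.
137800 Ω lies inside that range.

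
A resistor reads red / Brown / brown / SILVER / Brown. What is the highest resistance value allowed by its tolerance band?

Red → 2 (first significant figure)
Brown → 1 (second significant figure)
Brown → 1 (third significant figure)
Silver → ×0.01 multiplier
Brown → ±1% tolerance
211 × 0.01 = 2.11 Ω
Highest = 2.11 × (1 + 1/100) = 2.1311 Ω.

2.1311 Ω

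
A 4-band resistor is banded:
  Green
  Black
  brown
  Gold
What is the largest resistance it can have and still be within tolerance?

525 Ω

Green → 5 (first significant figure)
Black → 0 (second significant figure)
Brown → ×10 multiplier
Gold → ±5% tolerance
50 × 10 = 500 Ω
Largest = 500 × (1 + 5/100) = 525 Ω.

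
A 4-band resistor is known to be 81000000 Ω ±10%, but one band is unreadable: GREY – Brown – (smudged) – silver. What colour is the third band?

81000000 Ω = 81 × 10^6.
The third band is the multiplier, 10^6, which is blue.

blue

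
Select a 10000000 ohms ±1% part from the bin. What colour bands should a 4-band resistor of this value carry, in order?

brown, black, blue, brown

10000000 Ω = 10 × 10^6.
1 → brown
0 → black
Multiplier 10^6 → blue.
±1% tolerance → brown.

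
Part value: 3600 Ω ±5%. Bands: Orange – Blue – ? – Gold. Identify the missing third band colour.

red

3600 Ω = 36 × 10^2.
The third band is the multiplier, 10^2, which is red.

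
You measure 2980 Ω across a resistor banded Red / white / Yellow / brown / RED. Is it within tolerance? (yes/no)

Red → 2 (first significant figure)
White → 9 (second significant figure)
Yellow → 4 (third significant figure)
Brown → ×10 multiplier
Red → ±2% tolerance
294 × 10 = 2940 Ω
Allowed range: 2881.2 Ω to 2998.8 Ω.
2980 Ω lies inside that range.

yes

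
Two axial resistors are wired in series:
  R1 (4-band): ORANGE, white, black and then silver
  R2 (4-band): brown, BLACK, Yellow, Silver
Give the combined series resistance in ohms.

100039 Ω

R1: orange, white → 39; black ×1 → 39 Ω.
R2: brown, black → 10; yellow ×10^4 → 100000 Ω.
Series: 39 + 100000 = 100039 Ω.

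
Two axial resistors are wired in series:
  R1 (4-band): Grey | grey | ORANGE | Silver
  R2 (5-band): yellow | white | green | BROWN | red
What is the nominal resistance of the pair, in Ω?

92950 Ω

R1: grey, grey → 88; orange ×10^3 → 88000 Ω.
R2: yellow, white, green → 495; brown ×10 → 4950 Ω.
Series: 88000 + 4950 = 92950 Ω.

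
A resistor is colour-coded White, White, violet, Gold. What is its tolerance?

±5%

The last band, gold, is the tolerance band.
Gold corresponds to ±5%.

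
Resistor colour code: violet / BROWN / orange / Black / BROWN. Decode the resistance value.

Violet → 7 (first significant figure)
Brown → 1 (second significant figure)
Orange → 3 (third significant figure)
Black → ×1 multiplier
713 × 1 = 713 Ω

713 Ω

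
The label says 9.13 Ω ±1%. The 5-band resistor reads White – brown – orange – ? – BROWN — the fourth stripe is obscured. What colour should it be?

9.13 Ω = 913 × 10^-2.
The fourth band is the multiplier, 10^-2, which is silver.

silver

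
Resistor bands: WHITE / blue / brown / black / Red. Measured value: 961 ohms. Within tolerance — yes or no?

yes

White → 9 (first significant figure)
Blue → 6 (second significant figure)
Brown → 1 (third significant figure)
Black → ×1 multiplier
Red → ±2% tolerance
961 × 1 = 961 Ω
Allowed range: 941.78 Ω to 980.22 Ω.
961 ohms lies inside that range.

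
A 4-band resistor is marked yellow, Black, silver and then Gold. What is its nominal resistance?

Yellow → 4 (first significant figure)
Black → 0 (second significant figure)
Silver → ×0.01 multiplier
40 × 0.01 = 0.4 Ω

0.4 Ω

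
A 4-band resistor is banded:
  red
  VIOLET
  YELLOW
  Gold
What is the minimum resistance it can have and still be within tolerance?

Red → 2 (first significant figure)
Violet → 7 (second significant figure)
Yellow → ×10^4 multiplier
Gold → ±5% tolerance
27 × 10000 = 270000 Ω
Minimum = 270000 × (1 − 5/100) = 256500 Ω.

256500 Ω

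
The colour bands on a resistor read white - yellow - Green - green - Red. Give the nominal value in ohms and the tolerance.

White → 9 (first significant figure)
Yellow → 4 (second significant figure)
Green → 5 (third significant figure)
Green → ×10^5 multiplier
Red → ±2% tolerance
945 × 100000 = 94500000 Ω

94500000 Ω ±2%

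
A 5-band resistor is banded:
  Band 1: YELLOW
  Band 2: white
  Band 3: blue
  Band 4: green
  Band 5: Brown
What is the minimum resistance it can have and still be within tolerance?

Yellow → 4 (first significant figure)
White → 9 (second significant figure)
Blue → 6 (third significant figure)
Green → ×10^5 multiplier
Brown → ±1% tolerance
496 × 100000 = 49600000 Ω
Minimum = 49600000 × (1 − 1/100) = 49104000 Ω.

49104000 Ω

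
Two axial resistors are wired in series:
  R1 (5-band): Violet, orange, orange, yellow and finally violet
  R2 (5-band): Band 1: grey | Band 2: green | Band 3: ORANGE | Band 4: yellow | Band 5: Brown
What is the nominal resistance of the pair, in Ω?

R1: violet, orange, orange → 733; yellow ×10^4 → 7330000 Ω.
R2: grey, green, orange → 853; yellow ×10^4 → 8530000 Ω.
Series: 7330000 + 8530000 = 15860000 Ω.

15860000 Ω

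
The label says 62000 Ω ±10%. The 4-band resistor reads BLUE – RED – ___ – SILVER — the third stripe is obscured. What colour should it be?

orange

62000 Ω = 62 × 10^3.
The third band is the multiplier, 10^3, which is orange.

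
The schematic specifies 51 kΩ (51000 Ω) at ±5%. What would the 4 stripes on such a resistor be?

green, brown, orange, gold

51000 Ω = 51 × 10^3.
5 → green
1 → brown
Multiplier 10^3 → orange.
±5% tolerance → gold.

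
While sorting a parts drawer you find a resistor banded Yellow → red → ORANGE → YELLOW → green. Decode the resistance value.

4230000 Ω

Yellow → 4 (first significant figure)
Red → 2 (second significant figure)
Orange → 3 (third significant figure)
Yellow → ×10^4 multiplier
423 × 10000 = 4230000 Ω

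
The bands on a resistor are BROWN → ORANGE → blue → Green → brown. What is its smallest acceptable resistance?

Brown → 1 (first significant figure)
Orange → 3 (second significant figure)
Blue → 6 (third significant figure)
Green → ×10^5 multiplier
Brown → ±1% tolerance
136 × 100000 = 13600000 Ω
Smallest = 13600000 × (1 − 1/100) = 13464000 Ω.

13464000 Ω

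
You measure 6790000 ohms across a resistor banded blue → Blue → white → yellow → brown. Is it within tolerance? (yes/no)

no

Blue → 6 (first significant figure)
Blue → 6 (second significant figure)
White → 9 (third significant figure)
Yellow → ×10^4 multiplier
Brown → ±1% tolerance
669 × 10000 = 6690000 Ω
Allowed range: 6623100 Ω to 6756900 Ω.
6790000 ohms lies outside that range.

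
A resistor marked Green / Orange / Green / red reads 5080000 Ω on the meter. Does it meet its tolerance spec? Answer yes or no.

no

Green → 5 (first significant figure)
Orange → 3 (second significant figure)
Green → ×10^5 multiplier
Red → ±2% tolerance
53 × 100000 = 5300000 Ω
Allowed range: 5194000 Ω to 5406000 Ω.
5080000 Ω lies outside that range.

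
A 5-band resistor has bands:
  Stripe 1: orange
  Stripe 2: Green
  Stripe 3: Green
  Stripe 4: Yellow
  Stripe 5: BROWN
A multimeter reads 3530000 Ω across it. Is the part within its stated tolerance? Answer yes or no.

yes

Orange → 3 (first significant figure)
Green → 5 (second significant figure)
Green → 5 (third significant figure)
Yellow → ×10^4 multiplier
Brown → ±1% tolerance
355 × 10000 = 3550000 Ω
Allowed range: 3514500 Ω to 3585500 Ω.
3530000 Ω lies inside that range.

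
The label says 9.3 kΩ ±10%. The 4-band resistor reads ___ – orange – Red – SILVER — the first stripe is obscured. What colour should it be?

white

9300 Ω = 93 × 10^2.
The first band gives digit 9 of the significand, and 9 is white.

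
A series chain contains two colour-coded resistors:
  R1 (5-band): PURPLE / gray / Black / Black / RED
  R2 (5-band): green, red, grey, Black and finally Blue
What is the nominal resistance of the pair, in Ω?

R1: violet, grey, black → 780; black ×1 → 780 Ω.
R2: green, red, grey → 528; black ×1 → 528 Ω.
Series: 780 + 528 = 1308 Ω.

1308 Ω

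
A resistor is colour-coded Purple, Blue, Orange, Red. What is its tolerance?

The last band, red, is the tolerance band.
Red corresponds to ±2%.

±2%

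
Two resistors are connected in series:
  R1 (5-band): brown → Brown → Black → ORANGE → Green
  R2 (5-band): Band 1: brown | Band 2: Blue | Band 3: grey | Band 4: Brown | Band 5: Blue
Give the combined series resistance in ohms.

111680 Ω

R1: brown, brown, black → 110; orange ×10^3 → 110000 Ω.
R2: brown, blue, grey → 168; brown ×10 → 1680 Ω.
Series: 110000 + 1680 = 111680 Ω.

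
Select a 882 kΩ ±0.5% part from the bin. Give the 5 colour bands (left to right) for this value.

grey, grey, red, orange, green

882000 Ω = 882 × 10^3.
8 → grey
8 → grey
2 → red
Multiplier 10^3 → orange.
±0.5% tolerance → green.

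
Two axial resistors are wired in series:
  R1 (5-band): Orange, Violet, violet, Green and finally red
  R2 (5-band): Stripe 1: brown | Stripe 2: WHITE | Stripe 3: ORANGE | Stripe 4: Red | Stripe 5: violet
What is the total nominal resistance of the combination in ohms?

R1: orange, violet, violet → 377; green ×10^5 → 37700000 Ω.
R2: brown, white, orange → 193; red ×10^2 → 19300 Ω.
Series: 37700000 + 19300 = 37719300 Ω.

37719300 Ω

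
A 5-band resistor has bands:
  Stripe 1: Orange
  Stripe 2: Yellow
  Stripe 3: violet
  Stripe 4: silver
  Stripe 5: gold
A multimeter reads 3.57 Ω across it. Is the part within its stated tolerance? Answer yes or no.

yes

Orange → 3 (first significant figure)
Yellow → 4 (second significant figure)
Violet → 7 (third significant figure)
Silver → ×0.01 multiplier
Gold → ±5% tolerance
347 × 0.01 = 3.47 Ω
Allowed range: 3.2965 Ω to 3.6435 Ω.
3.57 Ω lies inside that range.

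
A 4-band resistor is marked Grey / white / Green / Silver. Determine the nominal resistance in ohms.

Grey → 8 (first significant figure)
White → 9 (second significant figure)
Green → ×10^5 multiplier
89 × 100000 = 8900000 Ω

8900000 Ω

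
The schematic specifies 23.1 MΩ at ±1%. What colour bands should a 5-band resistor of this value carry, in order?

23100000 Ω = 231 × 10^5.
2 → red
3 → orange
1 → brown
Multiplier 10^5 → green.
±1% tolerance → brown.

red, orange, brown, green, brown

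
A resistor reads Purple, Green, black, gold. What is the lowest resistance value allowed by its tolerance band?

71.25 Ω

Violet → 7 (first significant figure)
Green → 5 (second significant figure)
Black → ×1 multiplier
Gold → ±5% tolerance
75 × 1 = 75 Ω
Lowest = 75 × (1 − 5/100) = 71.25 Ω.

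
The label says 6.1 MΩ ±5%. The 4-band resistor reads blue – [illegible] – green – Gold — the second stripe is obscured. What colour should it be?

brown

6100000 Ω = 61 × 10^5.
The second band gives digit 1 of the significand, and 1 is brown.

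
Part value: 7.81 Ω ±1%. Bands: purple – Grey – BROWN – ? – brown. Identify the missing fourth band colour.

7.81 Ω = 781 × 10^-2.
The fourth band is the multiplier, 10^-2, which is silver.

silver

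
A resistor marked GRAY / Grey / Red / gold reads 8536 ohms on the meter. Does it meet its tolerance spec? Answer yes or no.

Grey → 8 (first significant figure)
Grey → 8 (second significant figure)
Red → ×10^2 multiplier
Gold → ±5% tolerance
88 × 100 = 8800 Ω
Allowed range: 8360 Ω to 9240 Ω.
8536 ohms lies inside that range.

yes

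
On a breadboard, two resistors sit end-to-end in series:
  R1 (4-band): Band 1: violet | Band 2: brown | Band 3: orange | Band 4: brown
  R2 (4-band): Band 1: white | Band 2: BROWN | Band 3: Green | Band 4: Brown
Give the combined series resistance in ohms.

R1: violet, brown → 71; orange ×10^3 → 71000 Ω.
R2: white, brown → 91; green ×10^5 → 9100000 Ω.
Series: 71000 + 9100000 = 9171000 Ω.

9171000 Ω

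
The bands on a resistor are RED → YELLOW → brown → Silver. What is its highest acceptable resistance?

Red → 2 (first significant figure)
Yellow → 4 (second significant figure)
Brown → ×10 multiplier
Silver → ±10% tolerance
24 × 10 = 240 Ω
Highest = 240 × (1 + 10/100) = 264 Ω.

264 Ω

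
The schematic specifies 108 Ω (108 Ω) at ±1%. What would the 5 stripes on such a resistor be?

brown, black, grey, black, brown

108 Ω = 108 × 10^0.
1 → brown
0 → black
8 → grey
Multiplier 10^0 → black.
±1% tolerance → brown.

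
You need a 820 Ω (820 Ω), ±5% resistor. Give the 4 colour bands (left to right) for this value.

grey, red, brown, gold

820 Ω = 82 × 10^1.
8 → grey
2 → red
Multiplier 10^1 → brown.
±5% tolerance → gold.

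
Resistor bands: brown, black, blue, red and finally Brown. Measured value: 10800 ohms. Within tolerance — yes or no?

no

Brown → 1 (first significant figure)
Black → 0 (second significant figure)
Blue → 6 (third significant figure)
Red → ×10^2 multiplier
Brown → ±1% tolerance
106 × 100 = 10600 Ω
Allowed range: 10494 Ω to 10706 Ω.
10800 ohms lies outside that range.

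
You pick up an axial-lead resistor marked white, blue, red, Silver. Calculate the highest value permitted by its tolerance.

10560 Ω

White → 9 (first significant figure)
Blue → 6 (second significant figure)
Red → ×10^2 multiplier
Silver → ±10% tolerance
96 × 100 = 9600 Ω
Highest = 9600 × (1 + 10/100) = 10560 Ω.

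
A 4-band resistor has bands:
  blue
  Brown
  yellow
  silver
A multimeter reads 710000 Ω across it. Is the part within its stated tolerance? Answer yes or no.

no

Blue → 6 (first significant figure)
Brown → 1 (second significant figure)
Yellow → ×10^4 multiplier
Silver → ±10% tolerance
61 × 10000 = 610000 Ω
Allowed range: 549000 Ω to 671000 Ω.
710000 Ω lies outside that range.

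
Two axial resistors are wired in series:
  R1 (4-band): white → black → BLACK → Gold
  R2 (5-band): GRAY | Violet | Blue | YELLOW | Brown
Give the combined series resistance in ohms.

R1: white, black → 90; black ×1 → 90 Ω.
R2: grey, violet, blue → 876; yellow ×10^4 → 8760000 Ω.
Series: 90 + 8760000 = 8760090 Ω.

8760090 Ω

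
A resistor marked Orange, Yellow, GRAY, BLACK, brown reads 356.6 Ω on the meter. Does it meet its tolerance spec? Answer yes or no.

Orange → 3 (first significant figure)
Yellow → 4 (second significant figure)
Grey → 8 (third significant figure)
Black → ×1 multiplier
Brown → ±1% tolerance
348 × 1 = 348 Ω
Allowed range: 344.52 Ω to 351.48 Ω.
356.6 Ω lies outside that range.

no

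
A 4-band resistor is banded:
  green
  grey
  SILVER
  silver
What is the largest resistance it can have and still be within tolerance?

0.638 Ω

Green → 5 (first significant figure)
Grey → 8 (second significant figure)
Silver → ×0.01 multiplier
Silver → ±10% tolerance
58 × 0.01 = 0.58 Ω
Largest = 0.58 × (1 + 10/100) = 0.638 Ω.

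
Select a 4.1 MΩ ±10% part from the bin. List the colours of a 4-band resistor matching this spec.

4100000 Ω = 41 × 10^5.
4 → yellow
1 → brown
Multiplier 10^5 → green.
±10% tolerance → silver.

yellow, brown, green, silver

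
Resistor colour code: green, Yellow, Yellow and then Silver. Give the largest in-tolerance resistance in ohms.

594000 Ω

Green → 5 (first significant figure)
Yellow → 4 (second significant figure)
Yellow → ×10^4 multiplier
Silver → ±10% tolerance
54 × 10000 = 540000 Ω
Largest = 540000 × (1 + 10/100) = 594000 Ω.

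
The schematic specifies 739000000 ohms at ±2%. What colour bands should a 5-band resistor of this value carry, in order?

violet, orange, white, blue, red

739000000 Ω = 739 × 10^6.
7 → violet
3 → orange
9 → white
Multiplier 10^6 → blue.
±2% tolerance → red.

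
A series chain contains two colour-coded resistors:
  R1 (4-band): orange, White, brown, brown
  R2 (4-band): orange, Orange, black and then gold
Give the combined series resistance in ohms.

R1: orange, white → 39; brown ×10 → 390 Ω.
R2: orange, orange → 33; black ×1 → 33 Ω.
Series: 390 + 33 = 423 Ω.

423 Ω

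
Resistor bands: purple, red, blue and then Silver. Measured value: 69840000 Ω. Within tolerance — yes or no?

Violet → 7 (first significant figure)
Red → 2 (second significant figure)
Blue → ×10^6 multiplier
Silver → ±10% tolerance
72 × 1000000 = 72000000 Ω
Allowed range: 64800000 Ω to 79200000 Ω.
69840000 Ω lies inside that range.

yes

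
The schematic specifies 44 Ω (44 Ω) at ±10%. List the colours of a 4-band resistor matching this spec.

yellow, yellow, black, silver

44 Ω = 44 × 10^0.
4 → yellow
4 → yellow
Multiplier 10^0 → black.
±10% tolerance → silver.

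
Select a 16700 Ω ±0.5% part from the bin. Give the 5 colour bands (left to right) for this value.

16700 Ω = 167 × 10^2.
1 → brown
6 → blue
7 → violet
Multiplier 10^2 → red.
±0.5% tolerance → green.

brown, blue, violet, red, green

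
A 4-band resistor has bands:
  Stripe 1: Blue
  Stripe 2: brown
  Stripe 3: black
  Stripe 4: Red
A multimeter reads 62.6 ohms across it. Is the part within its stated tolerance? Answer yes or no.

Blue → 6 (first significant figure)
Brown → 1 (second significant figure)
Black → ×1 multiplier
Red → ±2% tolerance
61 × 1 = 61 Ω
Allowed range: 59.78 Ω to 62.22 Ω.
62.6 ohms lies outside that range.

no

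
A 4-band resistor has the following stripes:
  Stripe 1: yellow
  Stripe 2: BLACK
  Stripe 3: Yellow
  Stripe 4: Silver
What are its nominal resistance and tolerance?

Yellow → 4 (first significant figure)
Black → 0 (second significant figure)
Yellow → ×10^4 multiplier
Silver → ±10% tolerance
40 × 10000 = 400000 Ω

400000 Ω ±10%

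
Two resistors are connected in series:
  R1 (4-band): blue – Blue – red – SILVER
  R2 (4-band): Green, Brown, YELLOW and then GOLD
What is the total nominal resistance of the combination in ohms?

516600 Ω

R1: blue, blue → 66; red ×10^2 → 6600 Ω.
R2: green, brown → 51; yellow ×10^4 → 510000 Ω.
Series: 6600 + 510000 = 516600 Ω.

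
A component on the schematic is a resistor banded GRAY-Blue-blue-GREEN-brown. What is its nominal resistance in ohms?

Grey → 8 (first significant figure)
Blue → 6 (second significant figure)
Blue → 6 (third significant figure)
Green → ×10^5 multiplier
866 × 100000 = 86600000 Ω

86600000 Ω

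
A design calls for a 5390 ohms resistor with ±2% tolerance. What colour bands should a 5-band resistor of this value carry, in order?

green, orange, white, brown, red

5390 Ω = 539 × 10^1.
5 → green
3 → orange
9 → white
Multiplier 10^1 → brown.
±2% tolerance → red.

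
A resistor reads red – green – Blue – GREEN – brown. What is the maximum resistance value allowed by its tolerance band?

25856000 Ω

Red → 2 (first significant figure)
Green → 5 (second significant figure)
Blue → 6 (third significant figure)
Green → ×10^5 multiplier
Brown → ±1% tolerance
256 × 100000 = 25600000 Ω
Maximum = 25600000 × (1 + 1/100) = 25856000 Ω.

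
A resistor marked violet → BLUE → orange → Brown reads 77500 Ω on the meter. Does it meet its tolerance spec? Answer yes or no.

Violet → 7 (first significant figure)
Blue → 6 (second significant figure)
Orange → ×10^3 multiplier
Brown → ±1% tolerance
76 × 1000 = 76000 Ω
Allowed range: 75240 Ω to 76760 Ω.
77500 Ω lies outside that range.

no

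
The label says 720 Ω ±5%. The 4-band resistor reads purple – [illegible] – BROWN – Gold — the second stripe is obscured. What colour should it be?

720 Ω = 72 × 10^1.
The second band gives digit 2 of the significand, and 2 is red.

red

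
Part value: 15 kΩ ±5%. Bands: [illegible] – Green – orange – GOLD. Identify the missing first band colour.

brown

15000 Ω = 15 × 10^3.
The first band gives digit 1 of the significand, and 1 is brown.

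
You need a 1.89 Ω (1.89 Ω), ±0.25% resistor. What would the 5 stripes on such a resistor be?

1.89 Ω = 189 × 10^-2.
1 → brown
8 → grey
9 → white
Multiplier 10^-2 → silver.
±0.25% tolerance → blue.

brown, grey, white, silver, blue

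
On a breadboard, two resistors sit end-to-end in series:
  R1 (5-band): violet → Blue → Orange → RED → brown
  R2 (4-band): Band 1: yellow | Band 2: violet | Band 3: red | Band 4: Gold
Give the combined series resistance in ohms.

81000 Ω

R1: violet, blue, orange → 763; red ×10^2 → 76300 Ω.
R2: yellow, violet → 47; red ×10^2 → 4700 Ω.
Series: 76300 + 4700 = 81000 Ω.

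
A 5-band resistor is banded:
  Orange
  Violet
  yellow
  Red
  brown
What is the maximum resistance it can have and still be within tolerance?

Orange → 3 (first significant figure)
Violet → 7 (second significant figure)
Yellow → 4 (third significant figure)
Red → ×10^2 multiplier
Brown → ±1% tolerance
374 × 100 = 37400 Ω
Maximum = 37400 × (1 + 1/100) = 37774 Ω.

37774 Ω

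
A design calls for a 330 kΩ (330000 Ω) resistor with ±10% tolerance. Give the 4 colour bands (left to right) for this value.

orange, orange, yellow, silver

330000 Ω = 33 × 10^4.
3 → orange
3 → orange
Multiplier 10^4 → yellow.
±10% tolerance → silver.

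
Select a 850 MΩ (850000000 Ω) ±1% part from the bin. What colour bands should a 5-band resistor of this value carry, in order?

850000000 Ω = 850 × 10^6.
8 → grey
5 → green
0 → black
Multiplier 10^6 → blue.
±1% tolerance → brown.

grey, green, black, blue, brown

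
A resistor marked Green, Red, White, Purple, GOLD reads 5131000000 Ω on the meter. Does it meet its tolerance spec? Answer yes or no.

Green → 5 (first significant figure)
Red → 2 (second significant figure)
White → 9 (third significant figure)
Violet → ×10^7 multiplier
Gold → ±5% tolerance
529 × 10000000 = 5290000000 Ω
Allowed range: 5025500000 Ω to 5554500000 Ω.
5131000000 Ω lies inside that range.

yes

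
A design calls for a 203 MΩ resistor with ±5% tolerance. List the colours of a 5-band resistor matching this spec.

red, black, orange, blue, gold

203000000 Ω = 203 × 10^6.
2 → red
0 → black
3 → orange
Multiplier 10^6 → blue.
±5% tolerance → gold.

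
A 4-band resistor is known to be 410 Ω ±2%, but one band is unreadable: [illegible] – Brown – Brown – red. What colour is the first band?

yellow

410 Ω = 41 × 10^1.
The first band gives digit 4 of the significand, and 4 is yellow.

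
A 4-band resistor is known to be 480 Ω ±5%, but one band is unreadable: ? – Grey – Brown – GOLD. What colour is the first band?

yellow

480 Ω = 48 × 10^1.
The first band gives digit 4 of the significand, and 4 is yellow.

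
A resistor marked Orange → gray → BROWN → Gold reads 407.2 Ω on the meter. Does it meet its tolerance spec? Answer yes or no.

no

Orange → 3 (first significant figure)
Grey → 8 (second significant figure)
Brown → ×10 multiplier
Gold → ±5% tolerance
38 × 10 = 380 Ω
Allowed range: 361 Ω to 399 Ω.
407.2 Ω lies outside that range.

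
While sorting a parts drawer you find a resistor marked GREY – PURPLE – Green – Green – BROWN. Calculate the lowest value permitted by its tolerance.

Grey → 8 (first significant figure)
Violet → 7 (second significant figure)
Green → 5 (third significant figure)
Green → ×10^5 multiplier
Brown → ±1% tolerance
875 × 100000 = 87500000 Ω
Lowest = 87500000 × (1 − 1/100) = 86625000 Ω.

86625000 Ω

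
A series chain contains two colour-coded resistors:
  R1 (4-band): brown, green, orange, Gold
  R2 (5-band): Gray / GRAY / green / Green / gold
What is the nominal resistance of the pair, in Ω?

R1: brown, green → 15; orange ×10^3 → 15000 Ω.
R2: grey, grey, green → 885; green ×10^5 → 88500000 Ω.
Series: 15000 + 88500000 = 88515000 Ω.

88515000 Ω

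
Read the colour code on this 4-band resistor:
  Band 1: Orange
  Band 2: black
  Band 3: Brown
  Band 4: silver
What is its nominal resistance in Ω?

300 Ω

Orange → 3 (first significant figure)
Black → 0 (second significant figure)
Brown → ×10 multiplier
30 × 10 = 300 Ω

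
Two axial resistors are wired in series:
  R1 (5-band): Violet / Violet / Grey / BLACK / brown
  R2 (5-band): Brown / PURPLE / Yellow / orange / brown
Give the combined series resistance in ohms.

174778 Ω

R1: violet, violet, grey → 778; black ×1 → 778 Ω.
R2: brown, violet, yellow → 174; orange ×10^3 → 174000 Ω.
Series: 778 + 174000 = 174778 Ω.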